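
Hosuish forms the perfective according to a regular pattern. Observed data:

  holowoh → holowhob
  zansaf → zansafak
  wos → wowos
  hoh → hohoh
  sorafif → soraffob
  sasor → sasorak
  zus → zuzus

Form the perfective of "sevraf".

sevrafak

"sevraf" has 2 vowels. The stems with 2 vowels (sasor → sasorak, zansaf → zansafak) add -ak.
So sevraf → sevrafak.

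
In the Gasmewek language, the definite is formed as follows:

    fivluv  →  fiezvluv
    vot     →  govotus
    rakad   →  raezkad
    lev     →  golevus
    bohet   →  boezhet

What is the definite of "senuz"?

seeznuz

"senuz" has 2 vowels. The stems with 2 vowels (rakad → raezkad, bohet → boezhet, fivluv → fiezvluv) insert -ez- after the first vowel.
The other pattern: stems with 1 vowel add go- … -us around the stem.
So senuz → seeznuz.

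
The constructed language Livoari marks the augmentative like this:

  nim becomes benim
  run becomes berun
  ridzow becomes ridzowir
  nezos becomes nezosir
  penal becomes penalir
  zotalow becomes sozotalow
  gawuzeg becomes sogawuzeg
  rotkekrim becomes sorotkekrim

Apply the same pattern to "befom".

befomir

ridzow and zotalow both end in -w yet inflect differently (ridzowir, sozotalow), so the final letter is not what conditions the rule; the number of vowels is.
"befom" has 2 vowels. The stems with 2 vowels (ridzow → ridzowir, nezos → nezosir, penal → penalir) add -ir.
The other patterns: stems with 1 vowel add the prefix be-; stems with 3 vowels add the prefix so-.
So befom → befomir.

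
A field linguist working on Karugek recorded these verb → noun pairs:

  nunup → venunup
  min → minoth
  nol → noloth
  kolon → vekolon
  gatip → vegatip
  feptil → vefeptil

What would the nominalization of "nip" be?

nipoth

nol and feptil both end in -l yet inflect differently (noloth, vefeptil), so the final letter is not what conditions the rule; the number of vowels is.
"nip" has 1 vowel. The stems with 1 vowel (min → minoth, nol → noloth) add -oth.
So nip → nipoth.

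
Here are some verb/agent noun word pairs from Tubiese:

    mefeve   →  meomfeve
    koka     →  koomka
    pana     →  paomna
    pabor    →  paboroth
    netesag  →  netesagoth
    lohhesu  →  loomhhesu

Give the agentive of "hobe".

netesag and koka both have last vowel 'a' yet inflect differently (netesagoth, koomka), so the last vowel is not what conditions the rule; whether the stem ends in a vowel or a consonant is.
"hobe" ends in a vowel. The stems ending in a vowel (mefeve → meomfeve, koka → koomka, lohhesu → loomhhesu) insert -om- after the first vowel.
So hobe → hoombe.

hoombe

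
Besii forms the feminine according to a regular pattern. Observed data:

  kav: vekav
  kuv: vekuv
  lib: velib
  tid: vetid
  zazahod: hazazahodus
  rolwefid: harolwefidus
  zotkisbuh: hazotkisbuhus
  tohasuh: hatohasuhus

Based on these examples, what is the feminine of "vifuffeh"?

havifuffehus

tid and zazahod both end in -d yet inflect differently (vetid, hazazahodus), so the final letter is not what conditions the rule; the number of vowels is.
"vifuffeh" has 3 vowels. The stems with 3 vowels (zazahod → hazazahodus, rolwefid → harolwefidus, zotkisbuh → hazotkisbuhus) add ha- … -us around the stem.
So vifuffeh → havifuffehus.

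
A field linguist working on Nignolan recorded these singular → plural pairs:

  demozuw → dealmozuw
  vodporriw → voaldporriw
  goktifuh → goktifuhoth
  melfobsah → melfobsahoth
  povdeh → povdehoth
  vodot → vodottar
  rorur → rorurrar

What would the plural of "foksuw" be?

foalksuw

"foksuw" ends in -w. The stems ending in -w (demozuw → dealmozuw, vodporriw → voaldporriw) insert -al- after the first vowel.
So foksuw → foalksuw.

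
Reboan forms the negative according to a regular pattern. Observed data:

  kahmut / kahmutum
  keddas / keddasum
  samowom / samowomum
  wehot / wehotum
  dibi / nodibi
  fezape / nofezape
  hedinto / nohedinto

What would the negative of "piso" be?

"piso" ends in a vowel. The stems ending in a vowel (dibi → nodibi, fezape → nofezape, hedinto → nohedinto) add the prefix no-.
The other pattern: stems ending in a consonant add -um.
So piso → nopiso.

nopiso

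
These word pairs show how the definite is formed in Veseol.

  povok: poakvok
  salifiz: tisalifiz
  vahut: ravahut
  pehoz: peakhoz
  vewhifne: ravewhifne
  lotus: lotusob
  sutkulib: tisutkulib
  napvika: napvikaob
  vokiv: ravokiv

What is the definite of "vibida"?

salifiz and pehoz both end in -z yet inflect differently (tisalifiz, peakhoz), so the final letter is not what conditions the rule; the first letter is.
"vibida" begins with v-. The stems beginning with v- (vahut → ravahut, vewhifne → ravewhifne, vokiv → ravokiv) add the prefix ra-.
So vibida → ravibida.

ravibida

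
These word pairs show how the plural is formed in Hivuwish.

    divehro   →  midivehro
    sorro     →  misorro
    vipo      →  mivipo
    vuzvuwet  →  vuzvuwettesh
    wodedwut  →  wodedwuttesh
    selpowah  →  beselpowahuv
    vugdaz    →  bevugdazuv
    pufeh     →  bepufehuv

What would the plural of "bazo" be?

mibazo

vuzvuwet and pufeh both have last vowel 'e' yet inflect differently (vuzvuwettesh, bepufehuv), so the last vowel is not what conditions the rule; the final letter is.
"bazo" ends in -o. The stems ending in -o (divehro → midivehro, sorro → misorro, vipo → mivipo) add the prefix mi-.
The other patterns: stems ending in -t double the final consonant and add -esh; stems ending in -h or -z add be- … -uv around the stem.
So bazo → mibazo.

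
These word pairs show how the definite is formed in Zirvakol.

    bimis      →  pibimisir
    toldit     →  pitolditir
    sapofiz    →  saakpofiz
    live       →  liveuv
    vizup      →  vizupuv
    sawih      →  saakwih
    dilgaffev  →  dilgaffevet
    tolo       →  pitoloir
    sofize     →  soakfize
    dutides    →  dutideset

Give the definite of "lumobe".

bimis and dutides both end in -s yet inflect differently (pibimisir, dutideset), so the final letter is not what conditions the rule; the first letter is.
"lumobe" begins with l-. The one such stem in the data (live → liveuv) adds -uv, so the same rule applies.
The other patterns: stems beginning with b- or t- add pi- … -ir around the stem; stems beginning with d- add -et; stems beginning with s- insert -ak- after the first vowel.
So lumobe → lumobeuv.

lumobeuv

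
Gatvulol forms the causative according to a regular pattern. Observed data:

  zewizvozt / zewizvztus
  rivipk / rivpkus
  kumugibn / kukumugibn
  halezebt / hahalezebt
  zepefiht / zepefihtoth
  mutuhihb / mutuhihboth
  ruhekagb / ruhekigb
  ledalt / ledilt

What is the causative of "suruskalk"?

suruskilk

"suruskalk" has second-to-last letter 'l'. The one such stem in the data (ledalt → ledilt) changes the last vowel to 'i' (as does ruhekagb), so the same rule applies.
So suruskalk → suruskilk.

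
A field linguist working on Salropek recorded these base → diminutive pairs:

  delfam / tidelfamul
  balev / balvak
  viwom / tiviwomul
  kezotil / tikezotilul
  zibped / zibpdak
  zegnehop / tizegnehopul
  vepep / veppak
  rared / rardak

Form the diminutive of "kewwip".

vepep and zegnehop both end in -p yet inflect differently (veppak, tizegnehopul), so the final letter is not what conditions the rule; the last vowel is.
"kewwip" has last vowel 'i'. The one such stem in the data (kezotil → tikezotilul) adds ti- … -ul around the stem, so the same rule applies.
The other pattern: stems whose last vowel is 'e' delete the last vowel and add -ak.
So kewwip → tikewwipul.

tikewwipul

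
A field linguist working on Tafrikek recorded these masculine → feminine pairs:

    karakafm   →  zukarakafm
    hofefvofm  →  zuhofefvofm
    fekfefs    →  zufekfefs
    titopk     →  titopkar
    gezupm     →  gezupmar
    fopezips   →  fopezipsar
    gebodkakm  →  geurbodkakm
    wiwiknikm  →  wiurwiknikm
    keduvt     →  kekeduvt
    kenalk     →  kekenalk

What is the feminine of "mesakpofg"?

karakafm and gezupm both end in -m yet inflect differently (zukarakafm, gezupmar), so the final letter is not what conditions the rule; the second-to-last letter is.
"mesakpofg" has second-to-last letter 'f'. The stems whose second-to-last letter is 'f' (karakafm → zukarakafm, hofefvofm → zuhofefvofm, fekfefs → zufekfefs) add the prefix zu-.
The other patterns: stems whose second-to-last letter is 'p' add -ar; stems whose second-to-last letter is 'k' insert -ur- after the first vowel; stems whose second-to-last letter is 'l' or 'v' repeat the first consonant+vowel as a prefix.
So mesakpofg → zumesakpofg.

zumesakpofg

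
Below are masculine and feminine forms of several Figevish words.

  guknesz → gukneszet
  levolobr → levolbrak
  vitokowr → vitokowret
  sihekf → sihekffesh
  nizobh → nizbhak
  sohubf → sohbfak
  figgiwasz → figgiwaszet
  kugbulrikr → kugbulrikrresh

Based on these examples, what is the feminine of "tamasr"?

tamasret

"tamasr" has second-to-last letter 's'. The stems whose second-to-last letter is 's' (figgiwasz → figgiwaszet, guknesz → gukneszet) add -et.
So tamasr → tamasret.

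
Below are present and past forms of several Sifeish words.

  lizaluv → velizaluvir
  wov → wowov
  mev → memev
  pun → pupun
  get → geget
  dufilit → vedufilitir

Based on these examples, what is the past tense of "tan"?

tatan

"tan" has 1 vowel. The stems with 1 vowel (get → geget, pun → pupun, wov → wowov) repeat the first consonant+vowel as a prefix.
The other pattern: stems with 3 vowels add ve- … -ir around the stem.
So tan → tatan.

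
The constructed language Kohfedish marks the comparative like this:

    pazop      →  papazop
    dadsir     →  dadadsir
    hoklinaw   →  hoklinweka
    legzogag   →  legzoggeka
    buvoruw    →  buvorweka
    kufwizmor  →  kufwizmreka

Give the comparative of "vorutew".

dadsir and kufwizmor both end in -r yet inflect differently (dadadsir, kufwizmreka), so the final letter is not what conditions the rule; the number of vowels is.
"vorutew" has 3 vowels. The stems with 3 vowels (hoklinaw → hoklinweka, legzogag → legzoggeka, buvoruw → buvorweka) delete the last vowel and add -eka.
So vorutew → vorutweka.

vorutweka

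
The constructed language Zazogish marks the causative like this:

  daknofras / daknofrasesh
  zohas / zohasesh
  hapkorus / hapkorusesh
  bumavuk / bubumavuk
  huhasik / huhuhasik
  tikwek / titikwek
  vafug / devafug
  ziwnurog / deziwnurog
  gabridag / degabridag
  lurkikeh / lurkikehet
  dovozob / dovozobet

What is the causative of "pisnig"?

hapkorus and bumavuk both have last vowel 'u' yet inflect differently (hapkorusesh, bubumavuk), so the last vowel is not what conditions the rule; the final letter is.
"pisnig" ends in -g. The stems ending in -g (vafug → devafug, ziwnurog → deziwnurog, gabridag → degabridag) add the prefix de-.
The other patterns: stems ending in -s add -esh; stems ending in -k repeat the first consonant+vowel as a prefix; stems ending in -b or -h add -et.
So pisnig → depisnig.

depisnig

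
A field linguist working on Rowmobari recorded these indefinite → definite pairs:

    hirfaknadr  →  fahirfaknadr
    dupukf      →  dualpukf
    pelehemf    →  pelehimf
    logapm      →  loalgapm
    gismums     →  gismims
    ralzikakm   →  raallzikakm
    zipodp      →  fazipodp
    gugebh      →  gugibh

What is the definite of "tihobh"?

tihibh

"tihobh" has second-to-last letter 'b'. The one such stem in the data (gugebh → gugibh) changes the last vowel to 'i' (as do gismums, pelehemf), so the same rule applies.
The other patterns: stems whose second-to-last letter is 'd' add the prefix fa-; stems whose second-to-last letter is 'k' or 'p' insert -al- after the first vowel.
So tihobh → tihibh.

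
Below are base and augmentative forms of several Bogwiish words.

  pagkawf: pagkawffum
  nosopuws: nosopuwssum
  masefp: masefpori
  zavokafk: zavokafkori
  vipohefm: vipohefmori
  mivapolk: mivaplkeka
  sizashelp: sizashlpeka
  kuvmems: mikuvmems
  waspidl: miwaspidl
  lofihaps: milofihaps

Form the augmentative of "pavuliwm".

pavuliwmmum

zavokafk and mivapolk both end in -k yet inflect differently (zavokafkori, mivaplkeka), so the final letter is not what conditions the rule; the second-to-last letter is.
"pavuliwm" has second-to-last letter 'w'. The stems whose second-to-last letter is 'w' (pagkawf → pagkawffum, nosopuws → nosopuwssum) double the final consonant and add -um.
So pavuliwm → pavuliwmmum.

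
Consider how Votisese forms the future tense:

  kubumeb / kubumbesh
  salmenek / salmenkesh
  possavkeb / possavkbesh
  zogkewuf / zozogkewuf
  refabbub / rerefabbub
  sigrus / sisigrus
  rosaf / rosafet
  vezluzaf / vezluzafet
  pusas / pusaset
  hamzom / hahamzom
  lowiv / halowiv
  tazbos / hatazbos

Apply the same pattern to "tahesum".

tatahesum

"tahesum" has last vowel 'u'. The stems whose last vowel is 'u' (zogkewuf → zozogkewuf, refabbub → rerefabbub, sigrus → sisigrus) repeat the first consonant+vowel as a prefix.
The other patterns: stems whose last vowel is 'e' delete the last vowel and add -esh; stems whose last vowel is 'a' add -et; stems whose last vowel is 'i' or 'o' add the prefix ha-.
So tahesum → tatahesum.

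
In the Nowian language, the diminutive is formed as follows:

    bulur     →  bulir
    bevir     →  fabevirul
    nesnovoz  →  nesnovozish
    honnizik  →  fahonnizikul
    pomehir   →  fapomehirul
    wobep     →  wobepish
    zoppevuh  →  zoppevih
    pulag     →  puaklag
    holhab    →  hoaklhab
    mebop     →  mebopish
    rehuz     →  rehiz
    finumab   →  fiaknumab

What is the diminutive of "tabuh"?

nesnovoz and rehuz both end in -z yet inflect differently (nesnovozish, rehiz), so the final letter is not what conditions the rule; the last vowel is.
"tabuh" has last vowel 'u'. The stems whose last vowel is 'u' (zoppevuh → zoppevih, rehuz → rehiz, bulur → bulir) change the last vowel to 'i'.
So tabuh → tabih.

tabih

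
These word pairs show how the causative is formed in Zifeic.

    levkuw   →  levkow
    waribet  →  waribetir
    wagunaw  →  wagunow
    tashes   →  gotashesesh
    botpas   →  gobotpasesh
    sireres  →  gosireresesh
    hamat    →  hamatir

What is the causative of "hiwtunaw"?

wagunaw and botpas both have last vowel 'a' yet inflect differently (wagunow, gobotpasesh), so the last vowel is not what conditions the rule; the final letter is.
"hiwtunaw" ends in -w. The stems ending in -w (levkuw → levkow, wagunaw → wagunow) change the last vowel to 'o'.
So hiwtunaw → hiwtunow.

hiwtunow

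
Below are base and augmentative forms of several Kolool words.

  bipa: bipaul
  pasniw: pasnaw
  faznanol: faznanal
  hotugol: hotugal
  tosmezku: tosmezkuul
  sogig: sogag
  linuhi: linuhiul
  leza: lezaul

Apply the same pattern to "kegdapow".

kegdapaw

sogig and linuhi both have last vowel 'i' yet inflect differently (sogag, linuhiul), so the last vowel is not what conditions the rule; whether the stem ends in a vowel or a consonant is.
"kegdapow" ends in a consonant. The stems ending in a consonant (hotugol → hotugal, sogig → sogag, faznanol → faznanal) change the last vowel to 'a'.
The other pattern: stems ending in a vowel add -ul.
So kegdapow → kegdapaw.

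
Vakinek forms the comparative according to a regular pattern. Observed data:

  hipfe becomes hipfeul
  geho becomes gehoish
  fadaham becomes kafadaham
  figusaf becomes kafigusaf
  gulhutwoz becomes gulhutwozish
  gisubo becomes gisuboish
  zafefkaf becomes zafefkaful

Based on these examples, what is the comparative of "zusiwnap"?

figusaf and zafefkaf both end in -f yet inflect differently (kafigusaf, zafefkaful), so the final letter is not what conditions the rule; the first letter is.
"zusiwnap" begins with z-. The one such stem in the data (zafefkaf → zafefkaful) adds -ul, so the same rule applies.
So zusiwnap → zusiwnapul.

zusiwnapul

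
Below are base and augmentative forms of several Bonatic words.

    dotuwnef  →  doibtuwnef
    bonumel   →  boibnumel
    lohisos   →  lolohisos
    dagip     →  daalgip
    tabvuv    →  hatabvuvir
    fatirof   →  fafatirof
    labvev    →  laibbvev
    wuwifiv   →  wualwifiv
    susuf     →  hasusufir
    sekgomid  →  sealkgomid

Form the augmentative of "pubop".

wuwifiv and labvev both end in -v yet inflect differently (wualwifiv, laibbvev), so the final letter is not what conditions the rule; the last vowel is.
"pubop" has last vowel 'o'. The stems whose last vowel is 'o' (lohisos → lolohisos, fatirof → fafatirof) repeat the first consonant+vowel as a prefix.
So pubop → pupubop.

pupubop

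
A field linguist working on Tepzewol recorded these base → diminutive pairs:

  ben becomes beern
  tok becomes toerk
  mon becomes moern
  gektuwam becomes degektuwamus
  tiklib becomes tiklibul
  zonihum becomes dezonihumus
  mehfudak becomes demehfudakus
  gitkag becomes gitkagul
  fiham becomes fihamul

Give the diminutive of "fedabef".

"fedabef" has 3 vowels. The stems with 3 vowels (zonihum → dezonihumus, mehfudak → demehfudakus, gektuwam → degektuwamus) add de- … -us around the stem.
The other patterns: stems with 1 vowel insert -er- after the first vowel; stems with 2 vowels add -ul.
So fedabef → defedabefus.

defedabefus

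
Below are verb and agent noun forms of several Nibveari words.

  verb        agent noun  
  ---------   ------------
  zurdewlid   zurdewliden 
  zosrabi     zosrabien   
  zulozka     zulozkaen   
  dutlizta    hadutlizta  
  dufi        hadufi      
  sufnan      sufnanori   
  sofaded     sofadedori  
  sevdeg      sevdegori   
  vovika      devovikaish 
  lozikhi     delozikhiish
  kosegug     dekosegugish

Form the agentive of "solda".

soldaori

zulozka and dutlizta both end in -a yet inflect differently (zulozkaen, hadutlizta), so the final letter is not what conditions the rule; the first letter is.
"solda" begins with s-. The stems beginning with s- (sufnan → sufnanori, sofaded → sofadedori, sevdeg → sevdegori) add -ori.
So solda → soldaori.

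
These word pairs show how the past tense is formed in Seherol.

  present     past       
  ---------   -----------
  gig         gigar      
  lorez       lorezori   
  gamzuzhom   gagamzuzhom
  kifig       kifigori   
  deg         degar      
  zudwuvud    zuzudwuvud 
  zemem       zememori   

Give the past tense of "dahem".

gig and kifig both end in -g yet inflect differently (gigar, kifigori), so the final letter is not what conditions the rule; the number of vowels is.
"dahem" has 2 vowels. The stems with 2 vowels (kifig → kifigori, lorez → lorezori, zemem → zememori) add -ori.
So dahem → dahemori.

dahemori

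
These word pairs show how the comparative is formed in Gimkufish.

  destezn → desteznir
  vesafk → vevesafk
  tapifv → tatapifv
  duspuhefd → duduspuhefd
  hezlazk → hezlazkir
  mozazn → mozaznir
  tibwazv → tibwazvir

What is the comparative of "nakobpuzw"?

"nakobpuzw" has second-to-last letter 'z'. The stems whose second-to-last letter is 'z' (mozazn → mozaznir, tibwazv → tibwazvir, hezlazk → hezlazkir) add -ir.
The other pattern: stems whose second-to-last letter is 'f' repeat the first consonant+vowel as a prefix.
So nakobpuzw → nakobpuzwir.

nakobpuzwir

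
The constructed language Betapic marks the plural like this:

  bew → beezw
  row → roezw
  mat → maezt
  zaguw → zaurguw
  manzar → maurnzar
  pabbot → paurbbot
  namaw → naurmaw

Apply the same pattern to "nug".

bew and zaguw both end in -w yet inflect differently (beezw, zaurguw), so the final letter is not what conditions the rule; the number of vowels is.
"nug" has 1 vowel. The stems with 1 vowel (bew → beezw, row → roezw, mat → maezt) insert -ez- after the first vowel.
The other pattern: stems with 2 vowels insert -ur- after the first vowel.
So nug → nuezg.

nuezg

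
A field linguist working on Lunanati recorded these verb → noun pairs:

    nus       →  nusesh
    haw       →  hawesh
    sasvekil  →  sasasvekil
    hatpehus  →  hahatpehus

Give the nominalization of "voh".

vohesh

hatpehus and nus both end in -s yet inflect differently (hahatpehus, nusesh), so the final letter is not what conditions the rule; the number of vowels is.
"voh" has 1 vowel. The stems with 1 vowel (nus → nusesh, haw → hawesh) add -esh.
So voh → vohesh.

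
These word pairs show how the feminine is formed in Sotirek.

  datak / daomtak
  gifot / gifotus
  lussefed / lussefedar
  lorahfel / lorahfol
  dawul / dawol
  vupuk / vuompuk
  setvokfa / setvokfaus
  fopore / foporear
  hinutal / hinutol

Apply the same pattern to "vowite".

vupuk and dawul both have last vowel 'u' yet inflect differently (vuompuk, dawol), so the last vowel is not what conditions the rule; the final letter is.
"vowite" ends in -e. The one such stem in the data (fopore → foporear) adds -ar, so the same rule applies.
The other patterns: stems ending in -k insert -om- after the first vowel; stems ending in -l change the last vowel to 'o'; stems ending in -a or -t add -us.
So vowite → vowitear.

vowitear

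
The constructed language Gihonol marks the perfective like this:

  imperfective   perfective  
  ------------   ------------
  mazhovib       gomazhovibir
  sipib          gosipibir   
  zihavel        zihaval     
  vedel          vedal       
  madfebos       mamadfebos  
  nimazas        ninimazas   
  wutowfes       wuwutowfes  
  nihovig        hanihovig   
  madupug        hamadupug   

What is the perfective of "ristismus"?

zihavel and wutowfes both have last vowel 'e' yet inflect differently (zihaval, wuwutowfes), so the last vowel is not what conditions the rule; the final letter is.
"ristismus" ends in -s. The stems ending in -s (madfebos → mamadfebos, nimazas → ninimazas, wutowfes → wuwutowfes) repeat the first consonant+vowel as a prefix.
So ristismus → riristismus.

riristismus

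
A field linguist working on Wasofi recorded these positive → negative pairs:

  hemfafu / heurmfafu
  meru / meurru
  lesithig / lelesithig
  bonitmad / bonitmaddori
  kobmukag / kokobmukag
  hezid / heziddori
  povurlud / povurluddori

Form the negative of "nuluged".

nulugeddori

povurlud and hemfafu both have last vowel 'u' yet inflect differently (povurluddori, heurmfafu), so the last vowel is not what conditions the rule; the final letter is.
"nuluged" ends in -d. The stems ending in -d (bonitmad → bonitmaddori, hezid → heziddori, povurlud → povurluddori) double the final consonant and add -ori.
The other patterns: stems ending in -u insert -ur- after the first vowel; stems ending in -g repeat the first consonant+vowel as a prefix.
So nuluged → nulugeddori.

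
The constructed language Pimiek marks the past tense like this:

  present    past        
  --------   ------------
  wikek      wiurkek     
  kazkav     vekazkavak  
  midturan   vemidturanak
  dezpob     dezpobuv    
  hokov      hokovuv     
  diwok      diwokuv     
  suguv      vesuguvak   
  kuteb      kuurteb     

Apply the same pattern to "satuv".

vesatuvak

diwok and wikek both end in -k yet inflect differently (diwokuv, wiurkek), so the final letter is not what conditions the rule; the last vowel is.
"satuv" has last vowel 'u'. The one such stem in the data (suguv → vesuguvak) adds ve- … -ak around the stem, so the same rule applies.
So satuv → vesatuvak.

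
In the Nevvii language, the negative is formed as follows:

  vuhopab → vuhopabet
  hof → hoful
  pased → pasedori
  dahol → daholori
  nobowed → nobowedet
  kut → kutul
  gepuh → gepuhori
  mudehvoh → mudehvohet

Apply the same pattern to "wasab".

wasabori

gepuh and mudehvoh both end in -h yet inflect differently (gepuhori, mudehvohet), so the final letter is not what conditions the rule; the number of vowels is.
"wasab" has 2 vowels. The stems with 2 vowels (pased → pasedori, gepuh → gepuhori, dahol → daholori) add -ori.
So wasab → wasabori.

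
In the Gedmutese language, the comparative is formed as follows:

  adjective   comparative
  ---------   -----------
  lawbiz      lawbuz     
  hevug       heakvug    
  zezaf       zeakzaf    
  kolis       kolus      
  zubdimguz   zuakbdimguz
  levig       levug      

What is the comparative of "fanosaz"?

lawbiz and zubdimguz both end in -z yet inflect differently (lawbuz, zuakbdimguz), so the final letter is not what conditions the rule; the last vowel is.
"fanosaz" has last vowel 'a'. The one such stem in the data (zezaf → zeakzaf) inserts -ak- after the first vowel (as do zubdimguz, hevug), so the same rule applies.
The other pattern: stems whose last vowel is 'i' change the last vowel to 'u'.
So fanosaz → faaknosaz.

faaknosaz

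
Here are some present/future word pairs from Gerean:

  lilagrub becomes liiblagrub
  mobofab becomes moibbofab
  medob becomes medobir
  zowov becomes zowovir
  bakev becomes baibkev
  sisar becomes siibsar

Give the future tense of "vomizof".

vomizofir

"vomizof" has last vowel 'o'. The stems whose last vowel is 'o' (zowov → zowovir, medob → medobir) add -ir.
So vomizof → vomizofir.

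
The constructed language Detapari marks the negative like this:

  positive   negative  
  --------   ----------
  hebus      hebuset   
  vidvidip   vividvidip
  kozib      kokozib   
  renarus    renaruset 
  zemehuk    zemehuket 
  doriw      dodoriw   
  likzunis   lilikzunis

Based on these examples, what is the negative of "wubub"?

wububet

"wubub" has last vowel 'u'. The stems whose last vowel is 'u' (hebus → hebuset, zemehuk → zemehuket, renarus → renaruset) add -et.
So wubub → wububet.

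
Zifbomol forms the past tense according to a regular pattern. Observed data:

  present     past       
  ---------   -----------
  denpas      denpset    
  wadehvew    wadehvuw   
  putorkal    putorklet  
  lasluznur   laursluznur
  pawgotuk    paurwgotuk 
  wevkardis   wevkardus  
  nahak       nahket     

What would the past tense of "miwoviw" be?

miwovuw

"miwoviw" has last vowel 'i'. The one such stem in the data (wevkardis → wevkardus) changes the last vowel to 'u' (as does wadehvew), so the same rule applies.
The other patterns: stems whose last vowel is 'u' insert -ur- after the first vowel; stems whose last vowel is 'a' delete the last vowel and add -et.
So miwoviw → miwovuw.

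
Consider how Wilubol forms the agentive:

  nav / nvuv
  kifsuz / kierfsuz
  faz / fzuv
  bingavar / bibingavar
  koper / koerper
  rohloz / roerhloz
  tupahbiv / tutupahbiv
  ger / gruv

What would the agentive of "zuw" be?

faz and kifsuz both end in -z yet inflect differently (fzuv, kierfsuz), so the final letter is not what conditions the rule; the number of vowels is.
"zuw" has 1 vowel. The stems with 1 vowel (ger → gruv, nav → nvuv, faz → fzuv) delete the last vowel and add -uv.
The other patterns: stems with 2 vowels insert -er- after the first vowel; stems with 3 vowels repeat the first consonant+vowel as a prefix.
So zuw → zwuv.

zwuv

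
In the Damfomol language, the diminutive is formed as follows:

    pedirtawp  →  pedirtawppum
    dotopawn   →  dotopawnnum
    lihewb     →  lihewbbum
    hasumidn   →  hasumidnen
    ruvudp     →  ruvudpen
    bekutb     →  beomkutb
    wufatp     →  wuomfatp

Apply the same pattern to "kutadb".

"kutadb" has second-to-last letter 'd'. The stems whose second-to-last letter is 'd' (hasumidn → hasumidnen, ruvudp → ruvudpen) add -en.
So kutadb → kutadben.

kutadben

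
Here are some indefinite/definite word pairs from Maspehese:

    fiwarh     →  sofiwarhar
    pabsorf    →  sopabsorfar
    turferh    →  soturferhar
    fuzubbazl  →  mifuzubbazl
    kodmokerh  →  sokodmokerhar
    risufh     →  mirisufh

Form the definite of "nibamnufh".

minibamnufh

kodmokerh and risufh both end in -h yet inflect differently (sokodmokerhar, mirisufh), so the final letter is not what conditions the rule; the second-to-last letter is.
"nibamnufh" has second-to-last letter 'f'. The one such stem in the data (risufh → mirisufh) adds the prefix mi-, so the same rule applies.
The other pattern: stems whose second-to-last letter is 'r' add so- … -ar around the stem.
So nibamnufh → minibamnufh.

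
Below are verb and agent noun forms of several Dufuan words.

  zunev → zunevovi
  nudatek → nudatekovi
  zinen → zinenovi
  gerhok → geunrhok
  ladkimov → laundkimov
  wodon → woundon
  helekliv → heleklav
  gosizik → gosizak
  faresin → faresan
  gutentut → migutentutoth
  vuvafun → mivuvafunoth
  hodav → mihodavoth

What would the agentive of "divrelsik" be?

divrelsak

nudatek and gerhok both end in -k yet inflect differently (nudatekovi, geunrhok), so the final letter is not what conditions the rule; the last vowel is.
"divrelsik" has last vowel 'i'. The stems whose last vowel is 'i' (helekliv → heleklav, gosizik → gosizak, faresin → faresan) change the last vowel to 'a'.
So divrelsik → divrelsak.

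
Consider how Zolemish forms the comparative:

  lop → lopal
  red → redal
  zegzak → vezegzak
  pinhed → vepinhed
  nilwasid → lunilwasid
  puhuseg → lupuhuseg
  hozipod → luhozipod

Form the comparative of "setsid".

vesetsid

red and pinhed both end in -d yet inflect differently (redal, vepinhed), so the final letter is not what conditions the rule; the number of vowels is.
"setsid" has 2 vowels. The stems with 2 vowels (zegzak → vezegzak, pinhed → vepinhed) add the prefix ve-.
The other patterns: stems with 1 vowel add -al; stems with 3 vowels add the prefix lu-.
So setsid → vesetsid.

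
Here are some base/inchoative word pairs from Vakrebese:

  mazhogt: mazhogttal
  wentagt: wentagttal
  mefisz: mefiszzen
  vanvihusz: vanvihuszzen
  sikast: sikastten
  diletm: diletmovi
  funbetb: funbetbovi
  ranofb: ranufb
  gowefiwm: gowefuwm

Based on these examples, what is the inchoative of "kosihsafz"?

kosihsufz

mazhogt and sikast both end in -t yet inflect differently (mazhogttal, sikastten), so the final letter is not what conditions the rule; the second-to-last letter is.
"kosihsafz" has second-to-last letter 'f'. The one such stem in the data (ranofb → ranufb) changes the last vowel to 'u' (as does gowefiwm), so the same rule applies.
The other patterns: stems whose second-to-last letter is 'g' double the final consonant and add -al; stems whose second-to-last letter is 's' double the final consonant and add -en; stems whose second-to-last letter is 't' add -ovi.
So kosihsafz → kosihsufz.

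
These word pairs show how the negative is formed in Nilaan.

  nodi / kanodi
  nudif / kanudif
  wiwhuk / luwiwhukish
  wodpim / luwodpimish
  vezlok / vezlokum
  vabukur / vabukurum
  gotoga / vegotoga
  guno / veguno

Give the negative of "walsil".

luwalsilish

wiwhuk and vezlok both end in -k yet inflect differently (luwiwhukish, vezlokum), so the final letter is not what conditions the rule; the first letter is.
"walsil" begins with w-. The stems beginning with w- (wiwhuk → luwiwhukish, wodpim → luwodpimish) add lu- … -ish around the stem.
The other patterns: stems beginning with n- add the prefix ka-; stems beginning with v- add -um; stems beginning with g- add the prefix ve-.
So walsil → luwalsilish.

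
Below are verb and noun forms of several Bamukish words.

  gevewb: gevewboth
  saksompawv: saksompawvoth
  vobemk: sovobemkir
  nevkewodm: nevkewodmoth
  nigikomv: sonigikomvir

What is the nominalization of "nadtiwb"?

nigikomv and saksompawv both end in -v yet inflect differently (sonigikomvir, saksompawvoth), so the final letter is not what conditions the rule; the second-to-last letter is.
"nadtiwb" has second-to-last letter 'w'. The stems whose second-to-last letter is 'w' (saksompawv → saksompawvoth, gevewb → gevewboth) add -oth.
The other pattern: stems whose second-to-last letter is 'm' add so- … -ir around the stem.
So nadtiwb → nadtiwboth.

nadtiwboth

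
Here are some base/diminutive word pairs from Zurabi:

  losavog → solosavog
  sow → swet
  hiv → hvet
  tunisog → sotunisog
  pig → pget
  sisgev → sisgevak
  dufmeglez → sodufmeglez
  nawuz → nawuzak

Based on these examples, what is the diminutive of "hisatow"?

hiv and sisgev both end in -v yet inflect differently (hvet, sisgevak), so the final letter is not what conditions the rule; the number of vowels is.
"hisatow" has 3 vowels. The stems with 3 vowels (tunisog → sotunisog, dufmeglez → sodufmeglez, losavog → solosavog) add the prefix so-.
The other patterns: stems with 1 vowel delete the last vowel and add -et; stems with 2 vowels add -ak.
So hisatow → sohisatow.

sohisatow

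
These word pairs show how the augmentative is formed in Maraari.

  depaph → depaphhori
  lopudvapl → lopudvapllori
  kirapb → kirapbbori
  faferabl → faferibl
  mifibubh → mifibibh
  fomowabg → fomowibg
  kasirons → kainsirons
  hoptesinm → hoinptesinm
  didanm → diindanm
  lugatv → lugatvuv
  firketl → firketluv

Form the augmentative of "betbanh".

"betbanh" has second-to-last letter 'n'. The stems whose second-to-last letter is 'n' (kasirons → kainsirons, hoptesinm → hoinptesinm, didanm → diindanm) insert -in- after the first vowel.
So betbanh → beintbanh.

beintbanh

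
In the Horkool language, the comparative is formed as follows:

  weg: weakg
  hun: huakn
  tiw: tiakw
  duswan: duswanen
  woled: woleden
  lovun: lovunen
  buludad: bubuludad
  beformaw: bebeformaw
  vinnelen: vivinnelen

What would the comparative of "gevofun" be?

hun and duswan both end in -n yet inflect differently (huakn, duswanen), so the final letter is not what conditions the rule; the number of vowels is.
"gevofun" has 3 vowels. The stems with 3 vowels (buludad → bubuludad, beformaw → bebeformaw, vinnelen → vivinnelen) repeat the first consonant+vowel as a prefix.
So gevofun → gegevofun.

gegevofun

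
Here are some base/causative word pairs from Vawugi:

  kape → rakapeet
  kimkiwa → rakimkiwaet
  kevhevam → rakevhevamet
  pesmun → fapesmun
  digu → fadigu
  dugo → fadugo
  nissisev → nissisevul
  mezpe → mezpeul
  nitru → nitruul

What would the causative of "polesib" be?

fapolesib

kape and mezpe both end in -e yet inflect differently (rakapeet, mezpeul), so the final letter is not what conditions the rule; the first letter is.
"polesib" begins with p-. The one such stem in the data (pesmun → fapesmun) adds the prefix fa-, so the same rule applies.
So polesib → fapolesib.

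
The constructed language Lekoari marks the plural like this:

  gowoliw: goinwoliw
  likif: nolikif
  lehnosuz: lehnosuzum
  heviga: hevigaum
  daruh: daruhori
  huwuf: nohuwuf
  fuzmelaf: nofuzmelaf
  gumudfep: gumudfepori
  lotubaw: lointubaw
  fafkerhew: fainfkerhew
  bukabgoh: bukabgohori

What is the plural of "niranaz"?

niranazum

"niranaz" ends in -z. The one such stem in the data (lehnosuz → lehnosuzum) adds -um, so the same rule applies.
The other patterns: stems ending in -f add the prefix no-; stems ending in -w insert -in- after the first vowel; stems ending in -h or -p add -ori.
So niranaz → niranazum.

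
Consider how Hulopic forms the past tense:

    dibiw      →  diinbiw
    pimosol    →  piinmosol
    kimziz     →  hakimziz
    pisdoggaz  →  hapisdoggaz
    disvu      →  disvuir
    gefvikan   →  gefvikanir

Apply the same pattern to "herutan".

dibiw and kimziz both have last vowel 'i' yet inflect differently (diinbiw, hakimziz), so the last vowel is not what conditions the rule; the final letter is.
"herutan" ends in -n. The one such stem in the data (gefvikan → gefvikanir) adds -ir, so the same rule applies.
The other patterns: stems ending in -l or -w insert -in- after the first vowel; stems ending in -z add the prefix ha-.
So herutan → herutanir.

herutanir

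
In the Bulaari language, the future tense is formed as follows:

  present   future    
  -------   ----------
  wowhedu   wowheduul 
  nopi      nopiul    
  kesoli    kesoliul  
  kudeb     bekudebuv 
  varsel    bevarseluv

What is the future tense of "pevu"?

kesoli and kudeb both begin with k- yet inflect differently (kesoliul, bekudebuv), so the first letter is not what conditions the rule; whether the stem ends in a vowel or a consonant is.
"pevu" ends in a vowel. The stems ending in a vowel (wowhedu → wowheduul, nopi → nopiul, kesoli → kesoliul) add -ul.
The other pattern: stems ending in a consonant add be- … -uv around the stem.
So pevu → pevuul.

pevuul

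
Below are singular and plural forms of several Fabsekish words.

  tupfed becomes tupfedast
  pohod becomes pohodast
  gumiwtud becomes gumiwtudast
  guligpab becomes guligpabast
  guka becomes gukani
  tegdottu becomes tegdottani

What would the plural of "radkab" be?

"radkab" ends in a consonant. The stems ending in a consonant (tupfed → tupfedast, pohod → pohodast, gumiwtud → gumiwtudast) add -ast.
The other pattern: stems ending in a vowel drop the final letter and add -ani.
So radkab → radkabast.

radkabast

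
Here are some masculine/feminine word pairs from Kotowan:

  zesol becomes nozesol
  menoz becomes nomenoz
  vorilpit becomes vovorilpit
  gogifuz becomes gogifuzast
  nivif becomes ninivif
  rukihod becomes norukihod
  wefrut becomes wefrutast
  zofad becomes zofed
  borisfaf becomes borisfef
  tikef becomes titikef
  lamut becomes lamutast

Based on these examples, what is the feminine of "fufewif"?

fufufewif

vorilpit and wefrut both end in -t yet inflect differently (vovorilpit, wefrutast), so the final letter is not what conditions the rule; the last vowel is.
"fufewif" has last vowel 'i'. The stems whose last vowel is 'i' (nivif → ninivif, vorilpit → vovorilpit) repeat the first consonant+vowel as a prefix.
So fufewif → fufufewif.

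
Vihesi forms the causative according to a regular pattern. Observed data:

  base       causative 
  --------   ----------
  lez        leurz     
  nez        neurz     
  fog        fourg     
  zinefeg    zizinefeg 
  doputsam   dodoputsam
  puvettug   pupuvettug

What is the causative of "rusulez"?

rurusulez

fog and zinefeg both end in -g yet inflect differently (fourg, zizinefeg), so the final letter is not what conditions the rule; the number of vowels is.
"rusulez" has 3 vowels. The stems with 3 vowels (zinefeg → zizinefeg, doputsam → dodoputsam, puvettug → pupuvettug) repeat the first consonant+vowel as a prefix.
The other pattern: stems with 1 vowel insert -ur- after the first vowel.
So rusulez → rurusulez.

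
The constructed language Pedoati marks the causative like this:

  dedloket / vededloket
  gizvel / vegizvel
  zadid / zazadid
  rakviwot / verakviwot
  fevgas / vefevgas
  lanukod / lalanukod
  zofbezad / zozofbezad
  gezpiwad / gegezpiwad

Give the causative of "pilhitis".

vepilhitis

lanukod and rakviwot both have last vowel 'o' yet inflect differently (lalanukod, verakviwot), so the last vowel is not what conditions the rule; the final letter is.
"pilhitis" ends in -s. The one such stem in the data (fevgas → vefevgas) adds the prefix ve-, so the same rule applies.
So pilhitis → vepilhitis.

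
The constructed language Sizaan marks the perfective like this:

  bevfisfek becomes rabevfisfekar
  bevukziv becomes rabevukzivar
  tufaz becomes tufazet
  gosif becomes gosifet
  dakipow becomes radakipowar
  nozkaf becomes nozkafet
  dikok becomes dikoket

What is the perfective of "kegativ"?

rakegativar

"kegativ" has 3 vowels. The stems with 3 vowels (dakipow → radakipowar, bevukziv → rabevukzivar, bevfisfek → rabevfisfekar) add ra- … -ar around the stem.
The other pattern: stems with 2 vowels add -et.
So kegativ → rakegativar.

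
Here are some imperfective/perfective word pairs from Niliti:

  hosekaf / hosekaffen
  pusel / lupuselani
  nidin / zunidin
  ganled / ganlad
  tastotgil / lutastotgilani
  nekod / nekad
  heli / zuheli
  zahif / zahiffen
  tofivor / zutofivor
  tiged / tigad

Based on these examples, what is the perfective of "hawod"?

hawad

"hawod" ends in -d. The stems ending in -d (nekod → nekad, ganled → ganlad, tiged → tigad) change the last vowel to 'a'.
The other patterns: stems ending in -l add lu- … -ani around the stem; stems ending in -f double the final consonant and add -en; stems ending in -i, -n or -r add the prefix zu-.
So hawod → hawad.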